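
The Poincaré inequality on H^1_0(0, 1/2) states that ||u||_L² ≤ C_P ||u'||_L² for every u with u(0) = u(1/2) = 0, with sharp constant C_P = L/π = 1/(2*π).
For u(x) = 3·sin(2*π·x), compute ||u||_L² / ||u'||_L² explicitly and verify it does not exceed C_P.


||u||_L² / ||u'||_L² = 1/(2*π) = C_P.

u(x) = 3·sin(2*π·x), so u'(x) = 6*π*cos(2*π*x).
Writing u(x) = A·sin(kπx/L) with A = 3 and k = 1, use ∫_0^L sin²(kπx/L) dx = L/2 and ∫_0^L cos²(kπx/L) dx = L/2.
u² = 9·sin²(2*π·x) and (u')² = 36*π^2·cos²(2*π·x), and each of sin², cos² integrates to L/2 = 1/4 over (0, 1/2).
∫_0^1/2 u² dx = 9/4, so ||u||_L² = 3/2.
∫_0^1/2 (u')² dx = 9*π^2, so ||u'||_L² = 3*π.
Ratio ||u||_L² / ||u'||_L² = 1/(2*π).
Sharp Poincaré constant on H^1_0(0, 1/2) is C_P = L/π = 1/(2*π), achieved by sin(2*π·x).
This is the k = 1 eigenfunction (up to amplitude), so the ratio equals the sharp Poincaré constant exactly.


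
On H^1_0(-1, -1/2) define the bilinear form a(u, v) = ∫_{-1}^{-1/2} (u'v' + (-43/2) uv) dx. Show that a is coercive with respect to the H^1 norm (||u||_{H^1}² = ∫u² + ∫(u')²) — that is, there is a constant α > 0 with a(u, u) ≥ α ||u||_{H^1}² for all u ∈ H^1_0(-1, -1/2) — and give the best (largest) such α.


α = (-43 + 8*π^2)/(2*(1 + 4*π^2))

Coercivity of a(·,·) on H^1_0(-1, -1/2) means a(u, u) ≥ α ||u||_{H^1}² for every u ∈ H^1_0.
The interval has length L = 1/2, and Poincaré/coercivity depend only on L. Here a(u, u) = ∫(u')² + (-43/2)·∫u².
Here c = -43/2 < 0 with |c| < (π/L)² = 4*π^2, so coercivity still holds. The condition a(u,u) ≥ α||u||_{H^1}² reads (1−α)∫(u')² ≥ (α−c)∫u². Any admissible α is ≤ 1 (rapidly oscillating u have ∫u²/∫(u')² → 0), and α = 1 would force 0 ≥ (1−c)∫u², impossible since c < 1; so 1−α > 0. By the sharp Poincaré inequality on H^1_0 of an interval of length L, ∫(u')² ≥ (π/L)²∫u² with equality for the first sine mode sin(π(x−x₀)/L) (x₀ the left endpoint), so the inequality holds for all u iff (1−α)(π/L)² ≥ α − c, i.e. α ≤ ((π/L)² + c)/((π/L)² + 1) = (1 + c(L/π)²)/(1 + (L/π)²). (Direct route, valid since c ≤ 0: Poincaré gives c∫u² ≥ c(L/π)²∫(u')², so a(u,u) ≥ (1 + c(L/π)²)∫(u')², while ||u||_{H^1}² ≤ (1 + (L/π)²)∫(u')²; dividing yields the same α.) With (π/L)² = 4*π^2 and c = -43/2, the largest admissible constant is α = ((π/L)² + c)/((π/L)² + 1).
Simplifying, α = (-43 + 8*π^2)/(2*(1 + 4*π^2)).


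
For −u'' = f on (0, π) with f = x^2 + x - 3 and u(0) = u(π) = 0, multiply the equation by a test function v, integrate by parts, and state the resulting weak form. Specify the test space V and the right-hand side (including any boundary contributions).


V = H^1_0(0, π) (so v(0) = v(π) = 0); weak form: ∫_0^π u'v' dx = ∫_0^π (x^2 + x - 3) v dx for all v ∈ V.

Multiply both sides by a test function v and integrate from 0 to π:
  ∫_0^π −u''(x) v(x) dx = ∫_0^π f(x) v(x) dx.
Integrate the LHS by parts once:
  ∫_0^π −u'' v dx = −[u'(x) v(x)]_0^π + ∫_0^π u'(x) v'(x) dx.
Thus ∫_0^π u'(x) v'(x) dx = ∫_0^π f(x) v(x) dx + [u'(x) v(x)]_0^π.
Choose V so that boundary terms are either known or forced to vanish.
u is Dirichlet: u(0) = u(π) = 0. Let V = H^1_0(0, π); then v(0) = v(π) = 0, and [u' v]_0^π = 0.
Weak formulation: find u (satisfying any essential BC) such that ∫_0^π u'(x) v'(x) dx = ∫_0^π f v dx for all v ∈ V.
Substituting f(x) = x^2 + x - 3, the right-hand side is ∫_0^π (x^2 + x - 3) v dx.


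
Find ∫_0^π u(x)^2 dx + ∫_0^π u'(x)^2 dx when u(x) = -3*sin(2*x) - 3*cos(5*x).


||u||_{H^1(0,π)}^2 = -624/7 + 279*π/2

u'(x) = 15*sin(5*x) - 6*cos(2*x).
Expand u² and (u')² and integrate term by term on (0, π), using: for integers n ≥ 1, ∫_0^π sin²(nx) dx = ∫_0^π cos²(nx) dx = π/2; for n ≠ n', ∫_0^π sin(nx)sin(n'x) dx = ∫_0^π cos(nx)cos(n'x) dx = 0; and by product-to-sum, ∫_0^π sin(nx)cos(n'x) dx = ½∫_0^π [sin((n+n')x) + sin((n−n')x)] dx, which is 0 when n+n' is even and 2n/(n²−n'²) when n+n' is odd (it need not vanish on (0, π)).
  u² squared terms: (-3)²·∫cos(5x)² dx = 9·π/2 = 9*π/2;  (-3)²·∫sin(2x)² dx = 9·π/2 = 9*π/2.
  u² cross terms: 2·(-3)·(-3)·∫cos(5x)·sin(2x) dx = 18·(-4/21) = -24/7.
  So ∫_0^π u² dx = 9*π/2 + 9*π/2 − 24/7 = -24/7 + 9*π.
  (u')² squared terms: (-6)²·∫cos(2x)² dx = 36·π/2 = 18*π;  (15)²·∫sin(5x)² dx = 225·π/2 = 225*π/2.
  (u')² cross terms: 2·(-6)·(15)·∫cos(2x)·sin(5x) dx = -180·(10/21) = -600/7.
  So ∫_0^π (u')² dx = 18*π + 225*π/2 − 600/7 = -600/7 + 261*π/2.
||u||_{H^1}^2 = (-24/7 + 9*π) + (-600/7 + 261*π/2) = -624/7 + 279*π/2.


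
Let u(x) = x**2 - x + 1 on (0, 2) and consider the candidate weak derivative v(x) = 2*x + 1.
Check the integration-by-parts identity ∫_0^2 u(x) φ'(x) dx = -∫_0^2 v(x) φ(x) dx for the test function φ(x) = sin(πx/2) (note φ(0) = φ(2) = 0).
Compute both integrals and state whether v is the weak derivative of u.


LHS = -4/π, RHS = -12/π. No, v is not the weak derivative of u.

u(x) = x**2 - x + 1, classical derivative u'(x) = 2*x - 1.
φ(x) = sin(πx/2), so φ'(x) = π*cos(π*x/2)/2.
Note φ(0) = φ(2) = 0, so the boundary term u·φ vanishes.
LHS = ∫_0^2 u(x) φ'(x) dx = ∫_0^2 (π*x^2*cos(π*x/2)/2 - π*x*cos(π*x/2)/2 + π*cos(π*x/2)/2) dx. Term by term:
  ∫_0^2 π*cos(π*x/2)/2 dx = 0;  ∫_0^2 π*x^2*cos(π*x/2)/2 dx = -8/π;  ∫_0^2 -π*x*cos(π*x/2)/2 dx = 4/π.
Sum: 0 − 8/π + 4/π = -4/π.
So LHS = -4/π.
∫_0^2 v(x) φ(x) dx = ∫_0^2 (2*x*sin(π*x/2) + sin(π*x/2)) dx. Term by term:
  ∫_0^2 2*x*sin(π*x/2) dx = 8/π;  ∫_0^2 sin(π*x/2) dx = 4/π.
Sum: 8/π + 4/π = 12/π.
So RHS = -∫_0^2 v(x) φ(x) dx = -12/π.
LHS − RHS = 8/π ≠ 0, so the identity fails.
(For a valid weak derivative the identity must hold for EVERY test function, in particular this one. The failure shows v is NOT the weak derivative of u.)
Correct weak derivative would be u'(x) = 2*x - 1.


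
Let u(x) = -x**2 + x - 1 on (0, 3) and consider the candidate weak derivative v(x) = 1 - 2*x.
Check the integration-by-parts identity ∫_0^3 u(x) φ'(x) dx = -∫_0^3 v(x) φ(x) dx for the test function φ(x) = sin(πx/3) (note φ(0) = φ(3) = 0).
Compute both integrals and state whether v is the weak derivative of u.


LHS = 12/π, RHS = 12/π. Yes, v = u' weakly.

u(x) = -x**2 + x - 1, classical derivative u'(x) = 1 - 2*x.
φ(x) = sin(πx/3), so φ'(x) = π*cos(π*x/3)/3.
Note φ(0) = φ(3) = 0, so the boundary term u·φ vanishes.
LHS = ∫_0^3 u(x) φ'(x) dx = ∫_0^3 (-π*x^2*cos(π*x/3)/3 + π*x*cos(π*x/3)/3 - π*cos(π*x/3)/3) dx. Term by term:
  ∫_0^3 -π*cos(π*x/3)/3 dx = 0;  ∫_0^3 -π*x^2*cos(π*x/3)/3 dx = 18/π;  ∫_0^3 π*x*cos(π*x/3)/3 dx = -6/π.
Sum: 0 + 18/π − 6/π = 12/π.
So LHS = 12/π.
∫_0^3 v(x) φ(x) dx = ∫_0^3 (-2*x*sin(π*x/3) + sin(π*x/3)) dx. Term by term:
  ∫_0^3 -2*x*sin(π*x/3) dx = -18/π;  ∫_0^3 sin(π*x/3) dx = 6/π.
Sum: -18/π + 6/π = -12/π.
So RHS = -∫_0^3 v(x) φ(x) dx = 12/π.
LHS = RHS, so the identity holds for this test φ.
Moreover u is smooth here and v(x) = u'(x) = 1 - 2*x pointwise, so the identity holds for every test function. Hence v is the weak derivative of u.


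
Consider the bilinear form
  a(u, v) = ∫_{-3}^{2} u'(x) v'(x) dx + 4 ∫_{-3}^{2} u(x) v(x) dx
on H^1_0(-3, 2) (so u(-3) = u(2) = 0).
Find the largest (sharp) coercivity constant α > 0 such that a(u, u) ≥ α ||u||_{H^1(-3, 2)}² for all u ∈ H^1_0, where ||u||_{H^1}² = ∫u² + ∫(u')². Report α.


α = 1

Coercivity of a(·,·) on H^1_0(-3, 2) means a(u, u) ≥ α ||u||_{H^1}² for every u ∈ H^1_0.
The interval has length L = 5, and Poincaré/coercivity depend only on L. Here a(u, u) = ∫(u')² + (4)·∫u².
Here c = 4 ≥ 1, so a(u,u) = ∫(u')² + c∫u² ≥ ∫(u')² + ∫u² = ||u||_{H^1}², i.e. α = 1 works. No larger α is possible: a(u,u) ≥ α||u||_{H^1}² means (1−α)∫(u')² ≥ (α−c)∫u², and for the modes u_n = sin(nπ(x−x₀)/L) (x₀ the left endpoint) one has ∫u_n²/∫(u_n')² = (L/(nπ))² → 0, so a(u_n,u_n)/||u_n||_{H^1}² → 1. Hence the optimal constant is α = 1.
Therefore α = 1.


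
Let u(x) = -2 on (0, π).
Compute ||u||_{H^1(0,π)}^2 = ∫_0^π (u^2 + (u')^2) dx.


||u||_{H^1(0,π)}^2 = 4*π

u'(x) = 0.
Expand u² and (u')² and integrate term by term on (0, π), using: for integers n ≥ 1, ∫_0^π sin²(nx) dx = ∫_0^π cos²(nx) dx = π/2; for n ≠ n', ∫_0^π sin(nx)sin(n'x) dx = ∫_0^π cos(nx)cos(n'x) dx = 0; and by product-to-sum, ∫_0^π sin(nx)cos(n'x) dx = ½∫_0^π [sin((n+n')x) + sin((n−n')x)] dx, which is 0 when n+n' is even and 2n/(n²−n'²) when n+n' is odd (it need not vanish on (0, π)). For the constant mode: ∫_0^π 1 dx = π, ∫_0^π cos(nx) dx = 0, ∫_0^π sin(nx) dx = (1−(−1)^n)/n.
  u² squared terms: (-2)²·∫1 dx = 4·π = 4*π.
  So ∫_0^π u² dx = 4*π.
  u' ≡ 0, so ∫_0^π (u')² dx = 0.
||u||_{H^1}^2 = (4*π) + (0) = 4*π.


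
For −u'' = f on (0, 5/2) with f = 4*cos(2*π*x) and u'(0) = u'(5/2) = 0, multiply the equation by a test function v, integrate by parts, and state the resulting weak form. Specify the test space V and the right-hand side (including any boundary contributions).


V = H^1(0, 5/2) (no boundary constraint on v; u is determined up to an additive constant); weak form: ∫_0^5/2 u'v' dx = ∫_0^5/2 (4*cos(2*π*x)) v dx for all v ∈ V.

Multiply both sides by a test function v and integrate from 0 to 5/2:
  ∫_0^5/2 −u''(x) v(x) dx = ∫_0^5/2 f(x) v(x) dx.
Integrate the LHS by parts once:
  ∫_0^5/2 −u'' v dx = −[u'(x) v(x)]_0^5/2 + ∫_0^5/2 u'(x) v'(x) dx.
Thus ∫_0^5/2 u'(x) v'(x) dx = ∫_0^5/2 f(x) v(x) dx + [u'(x) v(x)]_0^5/2.
Choose V so that boundary terms are either known or forced to vanish.
u has homogeneous Neumann: u'(0) = u'(5/2) = 0. So [u' v]_0^5/2 = 0·v(5/2) − 0·v(0) = 0 for any v; take V = H^1(0, 5/2).
Weak formulation: find u (satisfying any essential BC) such that ∫_0^5/2 u'(x) v'(x) dx = ∫_0^5/2 f v dx for all v ∈ V (homogeneous Neumann, so boundary terms vanish).
Substituting f(x) = 4*cos(2*π*x), the right-hand side is ∫_0^5/2 (4*cos(2*π*x)) v dx.
Compatibility check (pure Neumann): taking v ≡ 1 ∈ V gives 0 = ∫_0^5/2 f dx + (0) − (0), i.e. ∫_0^5/2 f dx must equal u'(0) − u'(5/2) = 0. Indeed ∫_0^5/2 (4*cos(2*π*x)) dx = 0, so the data are compatible. The solution is then unique only up to an additive constant (fix it e.g. by requiring ∫_0^5/2 u dx = 0).


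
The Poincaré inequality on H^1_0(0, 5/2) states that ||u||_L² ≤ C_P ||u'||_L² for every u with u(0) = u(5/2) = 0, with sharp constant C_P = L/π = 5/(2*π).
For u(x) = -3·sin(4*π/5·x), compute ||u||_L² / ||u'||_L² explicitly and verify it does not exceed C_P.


||u||_L² / ||u'||_L² = 5/(4*π) < C_P = 5/(2*π).

u(x) = -3·sin(4*π/5·x), so u'(x) = -12*π*cos(4*π*x/5)/5.
Writing u(x) = A·sin(kπx/L) with A = -3 and k = 2, use ∫_0^L sin²(kπx/L) dx = L/2 and ∫_0^L cos²(kπx/L) dx = L/2.
u² = 9·sin²(4*π/5·x) and (u')² = 144*π^2/25·cos²(4*π/5·x), and each of sin², cos² integrates to L/2 = 5/4 over (0, 5/2).
∫_0^5/2 u² dx = 45/4, so ||u||_L² = 3*sqrt(5)/2.
∫_0^5/2 (u')² dx = 36*π^2/5, so ||u'||_L² = 6*sqrt(5)*π/5.
Ratio ||u||_L² / ||u'||_L² = 5/(4*π).
Sharp Poincaré constant on H^1_0(0, 5/2) is C_P = L/π = 5/(2*π), achieved by sin(2*π/5·x).
This is the k = 2 harmonic; the ratio L/(kπ) is strictly less than C_P = L/π, consistent with the sharp inequality ||u||_L² ≤ C_P ||u'||_L².


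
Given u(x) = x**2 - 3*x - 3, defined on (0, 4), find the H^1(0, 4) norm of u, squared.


||u||_{H^1}^2 = 1352/15

The H^1 norm (squared) on an interval (0, L) is
  ||u||_{H^1}^2 = ∫_0^L u(x)^2 dx + ∫_0^L u'(x)^2 dx.
Compute u'(x) = 2*x - 3.
Then u(x)^2 = x**4 - 6*x**3 + 3*x**2 + 18*x + 9 and u'(x)^2 = 4*x**2 - 12*x + 9.
Integrate each monomial from 0 to 4 using ∫_0^4 c·x^n dx = c·4^(n+1)/(n+1):
  ∫_0^4 u(x)^2 dx = ∫_0^4 (x^4 - 6*x^3 + 3*x^2 + 18*x + 9) dx. Term by term:
    ∫_0^4 x^4 dx = 1024/5;  ∫_0^4 -6*x^3 dx = -384;  ∫_0^4 3*x^2 dx = 64;
    ∫_0^4 18*x dx = 144;  ∫_0^4 9 dx = 36.
  Sum: 1024/5 − 384 + 64 + 144 + 36 = 324/5.
  ∫_0^4 u'(x)^2 dx = ∫_0^4 (4*x^2 - 12*x + 9) dx. Term by term:
    ∫_0^4 4*x^2 dx = 256/3;  ∫_0^4 -12*x dx = -96;  ∫_0^4 9 dx = 36.
  Sum: 256/3 − 96 + 36 = 76/3.
Adding: ||u||_{H^1}^2 = 324/5 + 76/3 = 1352/15.


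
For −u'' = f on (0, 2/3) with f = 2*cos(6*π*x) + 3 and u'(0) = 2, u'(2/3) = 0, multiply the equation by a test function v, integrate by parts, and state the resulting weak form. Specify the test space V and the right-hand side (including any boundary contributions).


V = H^1(0, 2/3) (v unrestricted at boundary; u is determined up to an additive constant); weak form: ∫_0^2/3 u'v' dx = ∫_0^2/3 (2*cos(6*π*x) + 3) v dx − 2·v(0) for all v ∈ V.

Multiply both sides by a test function v and integrate from 0 to 2/3:
  ∫_0^2/3 −u''(x) v(x) dx = ∫_0^2/3 f(x) v(x) dx.
Integrate the LHS by parts once:
  ∫_0^2/3 −u'' v dx = −[u'(x) v(x)]_0^2/3 + ∫_0^2/3 u'(x) v'(x) dx.
Thus ∫_0^2/3 u'(x) v'(x) dx = ∫_0^2/3 f(x) v(x) dx + [u'(x) v(x)]_0^2/3.
Choose V so that boundary terms are either known or forced to vanish.
u has inhomogeneous Neumann u'(0) = 2, u'(2/3) = 0. [u' v]_0^2/3 = (0)·v(2/3) − (2)·v(0) = − 2·v(0). Take V = H^1(0, 2/3); boundary term becomes part of RHS.
Weak formulation: find u (satisfying any essential BC) such that ∫_0^2/3 u'(x) v'(x) dx = ∫_0^2/3 f v dx − 2·v(0) for all v ∈ V (Neumann data are natural BCs: they enter the RHS as boundary terms).
Substituting f(x) = 2*cos(6*π*x) + 3, the right-hand side is ∫_0^2/3 (2*cos(6*π*x) + 3) v dx − 2·v(0).
Compatibility check (pure Neumann): taking v ≡ 1 ∈ V gives 0 = ∫_0^2/3 f dx + (0) − (2), i.e. ∫_0^2/3 f dx must equal u'(0) − u'(2/3) = 2. Indeed ∫_0^2/3 (2*cos(6*π*x) + 3) dx = 2, so the data are compatible. The solution is then unique only up to an additive constant (fix it e.g. by requiring ∫_0^2/3 u dx = 0).


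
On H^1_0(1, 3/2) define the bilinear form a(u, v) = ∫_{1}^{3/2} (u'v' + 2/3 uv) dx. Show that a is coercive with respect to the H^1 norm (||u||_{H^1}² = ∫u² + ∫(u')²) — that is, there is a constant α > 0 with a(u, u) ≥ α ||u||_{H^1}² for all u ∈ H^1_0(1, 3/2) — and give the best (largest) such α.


α = 2*(1 + 6*π^2)/(3*(1 + 4*π^2))

Coercivity of a(·,·) on H^1_0(1, 3/2) means a(u, u) ≥ α ||u||_{H^1}² for every u ∈ H^1_0.
The interval has length L = 1/2, and Poincaré/coercivity depend only on L. Here a(u, u) = ∫(u')² + (2/3)·∫u².
Here 0 < c = 2/3 < 1. The condition a(u,u) ≥ α||u||_{H^1}² reads (1−α)∫(u')² ≥ (α−c)∫u². Any admissible α is ≤ 1 (rapidly oscillating u have ∫u²/∫(u')² → 0), and α = 1 would force 0 ≥ (1−c)∫u², impossible since c < 1; so 1−α > 0. By the sharp Poincaré inequality on H^1_0 of an interval of length L, ∫(u')² ≥ (π/L)²∫u² with equality for the first sine mode sin(π(x−x₀)/L) (x₀ the left endpoint), so the inequality holds for all u iff (1−α)(π/L)² ≥ α − c, i.e. α ≤ ((π/L)² + c)/((π/L)² + 1) = (1 + c(L/π)²)/(1 + (L/π)²). With (π/L)² = 4*π^2 and c = 2/3, the largest admissible constant is α = ((π/L)² + c)/((π/L)² + 1).
Simplifying, α = 2*(1 + 6*π^2)/(3*(1 + 4*π^2)).


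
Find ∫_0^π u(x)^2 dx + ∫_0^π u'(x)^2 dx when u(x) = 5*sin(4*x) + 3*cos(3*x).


||u||_{H^1(0,π)}^2 = 2400/7 + 515*π/2

u'(x) = -9*sin(3*x) + 20*cos(4*x).
Expand u² and (u')² and integrate term by term on (0, π), using: for integers n ≥ 1, ∫_0^π sin²(nx) dx = ∫_0^π cos²(nx) dx = π/2; for n ≠ n', ∫_0^π sin(nx)sin(n'x) dx = ∫_0^π cos(nx)cos(n'x) dx = 0; and by product-to-sum, ∫_0^π sin(nx)cos(n'x) dx = ½∫_0^π [sin((n+n')x) + sin((n−n')x)] dx, which is 0 when n+n' is even and 2n/(n²−n'²) when n+n' is odd (it need not vanish on (0, π)).
  u² squared terms: (3)²·∫cos(3x)² dx = 9·π/2 = 9*π/2;  (5)²·∫sin(4x)² dx = 25·π/2 = 25*π/2.
  u² cross terms: 2·(3)·(5)·∫cos(3x)·sin(4x) dx = 30·(8/7) = 240/7.
  So ∫_0^π u² dx = 9*π/2 + 25*π/2 + 240/7 = 240/7 + 17*π.
  (u')² squared terms: (-9)²·∫sin(3x)² dx = 81·π/2 = 81*π/2;  (20)²·∫cos(4x)² dx = 400·π/2 = 200*π.
  (u')² cross terms: 2·(-9)·(20)·∫sin(3x)·cos(4x) dx = -360·(-6/7) = 2160/7.
  So ∫_0^π (u')² dx = 81*π/2 + 200*π + 2160/7 = 2160/7 + 481*π/2.
||u||_{H^1}^2 = (240/7 + 17*π) + (2160/7 + 481*π/2) = 2400/7 + 515*π/2.


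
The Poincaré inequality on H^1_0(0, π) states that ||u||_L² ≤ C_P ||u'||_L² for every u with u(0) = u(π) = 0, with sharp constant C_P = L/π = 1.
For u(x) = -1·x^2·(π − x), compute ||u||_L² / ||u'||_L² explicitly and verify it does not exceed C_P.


||u||_L² / ||u'||_L² = sqrt(14)*π/14 < C_P = 1.

u(x) = -1·x^2·(π − x), so u'(x) = x*(3*x - 2*π).
u(x) = -1·x^2·(π − x) vanishes at x = 0 and x = π, so u ∈ H^1_0(0, π). Differentiate via the product rule and integrate the resulting polynomials term by term.
  ∫_0^π u² dx = ∫_0^π (x^6 - 2*π*x^5 + π^2*x^4) dx. Term by term:
    ∫_0^π x^6 dx = π^7/7;  ∫_0^π -2*π*x^5 dx = -π^7/3;  ∫_0^π π^2*x^4 dx = π^7/5.
  Sum: π^7/7 − π^7/3 + π^7/5 = π^7/105.
  ∫_0^π (u')² dx = ∫_0^π (9*x^4 - 12*π*x^3 + 4*π^2*x^2) dx. Term by term:
    ∫_0^π 9*x^4 dx = 9*π^5/5;  ∫_0^π -12*π*x^3 dx = -3*π^5;  ∫_0^π 4*π^2*x^2 dx = 4*π^5/3.
  Sum: 9*π^5/5 − 3*π^5 + 4*π^5/3 = 2*π^5/15.
∫_0^π u² dx = π^7/105, so ||u||_L² = sqrt(105)*π^(7/2)/105.
∫_0^π (u')² dx = 2*π^5/15, so ||u'||_L² = sqrt(30)*π^(5/2)/15.
Ratio ||u||_L² / ||u'||_L² = sqrt(14)*π/14.
Sharp Poincaré constant on H^1_0(0, π) is C_P = L/π = 1, achieved by sin(x).
A polynomial bump cannot attain the sharp Poincaré constant (only the first sine eigenfunction does), so the ratio is strictly less than C_P, consistent with ||u||_L² ≤ C_P ||u'||_L².


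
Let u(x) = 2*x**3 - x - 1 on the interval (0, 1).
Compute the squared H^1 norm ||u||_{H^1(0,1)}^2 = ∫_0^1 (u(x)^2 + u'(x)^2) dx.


||u||_{H^1}^2 = 557/105

The H^1 norm (squared) on an interval (0, L) is
  ||u||_{H^1}^2 = ∫_0^L u(x)^2 dx + ∫_0^L u'(x)^2 dx.
Compute u'(x) = 6*x**2 - 1.
Then u(x)^2 = 4*x**6 - 4*x**4 - 4*x**3 + x**2 + 2*x + 1 and u'(x)^2 = 36*x**4 - 12*x**2 + 1.
Integrate each monomial from 0 to 1 using ∫_0^1 c·x^n dx = c·1^(n+1)/(n+1):
  ∫_0^1 u(x)^2 dx = ∫_0^1 (4*x^6 - 4*x^4 - 4*x^3 + x^2 + 2*x + 1) dx. Term by term:
    ∫_0^1 4*x^6 dx = 4/7;  ∫_0^1 -4*x^4 dx = -4/5;  ∫_0^1 -4*x^3 dx = -1;
    ∫_0^1 x^2 dx = 1/3;  ∫_0^1 2*x dx = 1;  ∫_0^1 1 dx = 1.
  Sum: 4/7 − 4/5 − 1 + 1/3 + 1 + 1 = 116/105.
  ∫_0^1 u'(x)^2 dx = ∫_0^1 (36*x^4 - 12*x^2 + 1) dx. Term by term:
    ∫_0^1 36*x^4 dx = 36/5;  ∫_0^1 -12*x^2 dx = -4;  ∫_0^1 1 dx = 1.
  Sum: 36/5 − 4 + 1 = 21/5.
Adding: ||u||_{H^1}^2 = 116/105 + 21/5 = 557/105.


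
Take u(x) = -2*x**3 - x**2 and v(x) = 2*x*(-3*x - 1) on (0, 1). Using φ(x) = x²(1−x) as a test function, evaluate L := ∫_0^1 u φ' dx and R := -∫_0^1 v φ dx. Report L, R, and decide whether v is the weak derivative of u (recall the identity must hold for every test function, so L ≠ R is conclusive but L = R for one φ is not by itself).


LHS = 3/10, RHS = 3/10. Yes, v = u' weakly.

u(x) = -2*x**3 - x**2, classical derivative u'(x) = -6*x**2 - 2*x.
φ(x) = x²(1−x), so φ'(x) = x*(2 - 3*x).
Note φ(0) = φ(1) = 0, so the boundary term u·φ vanishes.
LHS = ∫_0^1 u(x) φ'(x) dx = ∫_0^1 (6*x^5 - x^4 - 2*x^3) dx. Term by term:
  ∫_0^1 6*x^5 dx = 1;  ∫_0^1 -x^4 dx = -1/5;  ∫_0^1 -2*x^3 dx = -1/2.
Sum: 1 − 1/5 − 1/2 = 3/10.
So LHS = 3/10.
∫_0^1 v(x) φ(x) dx = ∫_0^1 (6*x^5 - 4*x^4 - 2*x^3) dx. Term by term:
  ∫_0^1 6*x^5 dx = 1;  ∫_0^1 -4*x^4 dx = -4/5;  ∫_0^1 -2*x^3 dx = -1/2.
Sum: 1 − 4/5 − 1/2 = -3/10.
So RHS = -∫_0^1 v(x) φ(x) dx = 3/10.
LHS = RHS, so the identity holds for this test φ.
Moreover u is smooth here and v(x) = u'(x) = -6*x**2 - 2*x pointwise, so the identity holds for every test function. Hence v is the weak derivative of u.


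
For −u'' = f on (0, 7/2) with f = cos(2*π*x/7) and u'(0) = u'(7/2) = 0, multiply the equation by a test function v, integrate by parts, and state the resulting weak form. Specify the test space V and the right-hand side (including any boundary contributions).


V = H^1(0, 7/2) (no boundary constraint on v; u is determined up to an additive constant); weak form: ∫_0^7/2 u'v' dx = ∫_0^7/2 (cos(2*π*x/7)) v dx for all v ∈ V.

Multiply both sides by a test function v and integrate from 0 to 7/2:
  ∫_0^7/2 −u''(x) v(x) dx = ∫_0^7/2 f(x) v(x) dx.
Integrate the LHS by parts once:
  ∫_0^7/2 −u'' v dx = −[u'(x) v(x)]_0^7/2 + ∫_0^7/2 u'(x) v'(x) dx.
Thus ∫_0^7/2 u'(x) v'(x) dx = ∫_0^7/2 f(x) v(x) dx + [u'(x) v(x)]_0^7/2.
Choose V so that boundary terms are either known or forced to vanish.
u has homogeneous Neumann: u'(0) = u'(7/2) = 0. So [u' v]_0^7/2 = 0·v(7/2) − 0·v(0) = 0 for any v; take V = H^1(0, 7/2).
Weak formulation: find u (satisfying any essential BC) such that ∫_0^7/2 u'(x) v'(x) dx = ∫_0^7/2 f v dx for all v ∈ V (homogeneous Neumann, so boundary terms vanish).
Substituting f(x) = cos(2*π*x/7), the right-hand side is ∫_0^7/2 (cos(2*π*x/7)) v dx.
Compatibility check (pure Neumann): taking v ≡ 1 ∈ V gives 0 = ∫_0^7/2 f dx + (0) − (0), i.e. ∫_0^7/2 f dx must equal u'(0) − u'(7/2) = 0. Indeed ∫_0^7/2 (cos(2*π*x/7)) dx = 0, so the data are compatible. The solution is then unique only up to an additive constant (fix it e.g. by requiring ∫_0^7/2 u dx = 0).


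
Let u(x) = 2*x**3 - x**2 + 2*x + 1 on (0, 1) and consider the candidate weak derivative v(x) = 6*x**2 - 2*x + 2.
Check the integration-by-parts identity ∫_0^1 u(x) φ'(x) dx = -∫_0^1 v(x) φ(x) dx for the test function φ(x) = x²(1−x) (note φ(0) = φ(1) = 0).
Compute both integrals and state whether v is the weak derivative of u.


LHS = -4/15, RHS = -4/15. Yes, v = u' weakly.

u(x) = 2*x**3 - x**2 + 2*x + 1, classical derivative u'(x) = 6*x**2 - 2*x + 2.
φ(x) = x²(1−x), so φ'(x) = x*(2 - 3*x).
Note φ(0) = φ(1) = 0, so the boundary term u·φ vanishes.
LHS = ∫_0^1 u(x) φ'(x) dx = ∫_0^1 (-6*x^5 + 7*x^4 - 8*x^3 + x^2 + 2*x) dx. Term by term:
  ∫_0^1 -6*x^5 dx = -1;  ∫_0^1 7*x^4 dx = 7/5;  ∫_0^1 -8*x^3 dx = -2;
  ∫_0^1 x^2 dx = 1/3;  ∫_0^1 2*x dx = 1.
Sum: -1 + 7/5 − 2 + 1/3 + 1 = -4/15.
So LHS = -4/15.
∫_0^1 v(x) φ(x) dx = ∫_0^1 (-6*x^5 + 8*x^4 - 4*x^3 + 2*x^2) dx. Term by term:
  ∫_0^1 -6*x^5 dx = -1;  ∫_0^1 8*x^4 dx = 8/5;  ∫_0^1 -4*x^3 dx = -1;
  ∫_0^1 2*x^2 dx = 2/3.
Sum: -1 + 8/5 − 1 + 2/3 = 4/15.
So RHS = -∫_0^1 v(x) φ(x) dx = -4/15.
LHS = RHS, so the identity holds for this test φ.
Moreover u is smooth here and v(x) = u'(x) = 6*x**2 - 2*x + 2 pointwise, so the identity holds for every test function. Hence v is the weak derivative of u.


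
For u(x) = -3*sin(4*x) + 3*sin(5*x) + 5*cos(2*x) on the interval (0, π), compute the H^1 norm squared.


||u||_{H^1(0,π)}^2 = 500/7 + 256*π

u'(x) = -10*sin(2*x) - 12*cos(4*x) + 15*cos(5*x).
Expand u² and (u')² and integrate term by term on (0, π), using: for integers n ≥ 1, ∫_0^π sin²(nx) dx = ∫_0^π cos²(nx) dx = π/2; for n ≠ n', ∫_0^π sin(nx)sin(n'x) dx = ∫_0^π cos(nx)cos(n'x) dx = 0; and by product-to-sum, ∫_0^π sin(nx)cos(n'x) dx = ½∫_0^π [sin((n+n')x) + sin((n−n')x)] dx, which is 0 when n+n' is even and 2n/(n²−n'²) when n+n' is odd (it need not vanish on (0, π)).
  u² squared terms: (-3)²·∫sin(4x)² dx = 9·π/2 = 9*π/2;  (3)²·∫sin(5x)² dx = 9·π/2 = 9*π/2;  (5)²·∫cos(2x)² dx = 25·π/2 = 25*π/2.
  u² cross terms: 2·(-3)·(3)·∫sin(4x)·sin(5x) dx = -18·(0) = 0;  2·(-3)·(5)·∫sin(4x)·cos(2x) dx = -30·(0) = 0;  2·(3)·(5)·∫sin(5x)·cos(2x) dx = 30·(10/21) = 100/7.
  So ∫_0^π u² dx = 9*π/2 + 9*π/2 + 25*π/2 + 0 + 0 + 100/7 = 100/7 + 43*π/2.
  (u')² squared terms: (-12)²·∫cos(4x)² dx = 144·π/2 = 72*π;  (-10)²·∫sin(2x)² dx = 100·π/2 = 50*π;  (15)²·∫cos(5x)² dx = 225·π/2 = 225*π/2.
  (u')² cross terms: 2·(-12)·(-10)·∫cos(4x)·sin(2x) dx = 240·(0) = 0;  2·(-12)·(15)·∫cos(4x)·cos(5x) dx = -360·(0) = 0;  2·(-10)·(15)·∫sin(2x)·cos(5x) dx = -300·(-4/21) = 400/7.
  So ∫_0^π (u')² dx = 72*π + 50*π + 225*π/2 + 0 + 0 + 400/7 = 400/7 + 469*π/2.
||u||_{H^1}^2 = (100/7 + 43*π/2) + (400/7 + 469*π/2) = 500/7 + 256*π.


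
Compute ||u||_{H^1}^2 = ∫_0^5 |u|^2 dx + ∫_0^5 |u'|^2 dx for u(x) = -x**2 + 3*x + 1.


||u||_{H^1}^2 = 725/6

The H^1 norm (squared) on an interval (0, L) is
  ||u||_{H^1}^2 = ∫_0^L u(x)^2 dx + ∫_0^L u'(x)^2 dx.
Compute u'(x) = 3 - 2*x.
Then u(x)^2 = x**4 - 6*x**3 + 7*x**2 + 6*x + 1 and u'(x)^2 = 4*x**2 - 12*x + 9.
Integrate each monomial from 0 to 5 using ∫_0^5 c·x^n dx = c·5^(n+1)/(n+1):
  ∫_0^5 u(x)^2 dx = ∫_0^5 (x^4 - 6*x^3 + 7*x^2 + 6*x + 1) dx. Term by term:
    ∫_0^5 x^4 dx = 625;  ∫_0^5 -6*x^3 dx = -1875/2;  ∫_0^5 7*x^2 dx = 875/3;
    ∫_0^5 6*x dx = 75;  ∫_0^5 1 dx = 5.
  Sum: 625 − 1875/2 + 875/3 + 75 + 5 = 355/6.
  ∫_0^5 u'(x)^2 dx = ∫_0^5 (4*x^2 - 12*x + 9) dx. Term by term:
    ∫_0^5 4*x^2 dx = 500/3;  ∫_0^5 -12*x dx = -150;  ∫_0^5 9 dx = 45.
  Sum: 500/3 − 150 + 45 = 185/3.
Adding: ||u||_{H^1}^2 = 355/6 + 185/3 = 725/6.


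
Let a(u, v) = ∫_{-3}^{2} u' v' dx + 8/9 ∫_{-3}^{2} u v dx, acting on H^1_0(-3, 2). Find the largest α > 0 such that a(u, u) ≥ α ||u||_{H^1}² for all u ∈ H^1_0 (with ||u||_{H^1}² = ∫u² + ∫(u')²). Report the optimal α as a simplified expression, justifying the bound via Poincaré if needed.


α = (π^2 + 200/9)/(π^2 + 25)

Coercivity of a(·,·) on H^1_0(-3, 2) means a(u, u) ≥ α ||u||_{H^1}² for every u ∈ H^1_0.
The interval has length L = 5, and Poincaré/coercivity depend only on L. Here a(u, u) = ∫(u')² + (8/9)·∫u².
Here 0 < c = 8/9 < 1. The condition a(u,u) ≥ α||u||_{H^1}² reads (1−α)∫(u')² ≥ (α−c)∫u². Any admissible α is ≤ 1 (rapidly oscillating u have ∫u²/∫(u')² → 0), and α = 1 would force 0 ≥ (1−c)∫u², impossible since c < 1; so 1−α > 0. By the sharp Poincaré inequality on H^1_0 of an interval of length L, ∫(u')² ≥ (π/L)²∫u² with equality for the first sine mode sin(π(x−x₀)/L) (x₀ the left endpoint), so the inequality holds for all u iff (1−α)(π/L)² ≥ α − c, i.e. α ≤ ((π/L)² + c)/((π/L)² + 1) = (1 + c(L/π)²)/(1 + (L/π)²). With (π/L)² = π^2/25 and c = 8/9, the largest admissible constant is α = ((π/L)² + c)/((π/L)² + 1).
Simplifying, α = (π^2 + 200/9)/(π^2 + 25).


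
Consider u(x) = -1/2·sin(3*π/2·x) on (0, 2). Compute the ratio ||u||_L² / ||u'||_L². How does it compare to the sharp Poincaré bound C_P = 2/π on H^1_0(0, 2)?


||u||_L² / ||u'||_L² = 2/(3*π) < C_P = 2/π.

u(x) = -1/2·sin(3*π/2·x), so u'(x) = -3*π*cos(3*π*x/2)/4.
Writing u(x) = A·sin(kπx/L) with A = -1/2 and k = 3, use ∫_0^L sin²(kπx/L) dx = L/2 and ∫_0^L cos²(kπx/L) dx = L/2.
u² = 1/4·sin²(3*π/2·x) and (u')² = 9*π^2/16·cos²(3*π/2·x), and each of sin², cos² integrates to L/2 = 1 over (0, 2).
∫_0^2 u² dx = 1/4, so ||u||_L² = 1/2.
∫_0^2 (u')² dx = 9*π^2/16, so ||u'||_L² = 3*π/4.
Ratio ||u||_L² / ||u'||_L² = 2/(3*π).
Sharp Poincaré constant on H^1_0(0, 2) is C_P = L/π = 2/π, achieved by sin(π/2·x).
This is the k = 3 harmonic; the ratio L/(kπ) is strictly less than C_P = L/π, consistent with the sharp inequality ||u||_L² ≤ C_P ||u'||_L².


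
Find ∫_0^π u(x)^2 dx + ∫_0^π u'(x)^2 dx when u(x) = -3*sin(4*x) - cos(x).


||u||_{H^1(0,π)}^2 = 32/5 + 155*π/2

u'(x) = sin(x) - 12*cos(4*x).
Expand u² and (u')² and integrate term by term on (0, π), using: for integers n ≥ 1, ∫_0^π sin²(nx) dx = ∫_0^π cos²(nx) dx = π/2; for n ≠ n', ∫_0^π sin(nx)sin(n'x) dx = ∫_0^π cos(nx)cos(n'x) dx = 0; and by product-to-sum, ∫_0^π sin(nx)cos(n'x) dx = ½∫_0^π [sin((n+n')x) + sin((n−n')x)] dx, which is 0 when n+n' is even and 2n/(n²−n'²) when n+n' is odd (it need not vanish on (0, π)).
  u² squared terms: (-1)²·∫cos(x)² dx = 1·π/2 = π/2;  (-3)²·∫sin(4x)² dx = 9·π/2 = 9*π/2.
  u² cross terms: 2·(-1)·(-3)·∫cos(x)·sin(4x) dx = 6·(8/15) = 16/5.
  So ∫_0^π u² dx = π/2 + 9*π/2 + 16/5 = 16/5 + 5*π.
  (u')² squared terms: (-12)²·∫cos(4x)² dx = 144·π/2 = 72*π;  (1)²·∫sin(x)² dx = 1·π/2 = π/2.
  (u')² cross terms: 2·(-12)·(1)·∫cos(4x)·sin(x) dx = -24·(-2/15) = 16/5.
  So ∫_0^π (u')² dx = 72*π + π/2 + 16/5 = 16/5 + 145*π/2.
||u||_{H^1}^2 = (16/5 + 5*π) + (16/5 + 145*π/2) = 32/5 + 155*π/2.


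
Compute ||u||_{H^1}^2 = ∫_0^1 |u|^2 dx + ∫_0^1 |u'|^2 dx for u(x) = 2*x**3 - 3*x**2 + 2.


||u||_{H^1}^2 = 25/7

The H^1 norm (squared) on an interval (0, L) is
  ||u||_{H^1}^2 = ∫_0^L u(x)^2 dx + ∫_0^L u'(x)^2 dx.
Compute u'(x) = 6*x**2 - 6*x.
Then u(x)^2 = 4*x**6 - 12*x**5 + 9*x**4 + 8*x**3 - 12*x**2 + 4 and u'(x)^2 = 36*x**4 - 72*x**3 + 36*x**2.
Integrate each monomial from 0 to 1 using ∫_0^1 c·x^n dx = c·1^(n+1)/(n+1):
  ∫_0^1 u(x)^2 dx = ∫_0^1 (4*x^6 - 12*x^5 + 9*x^4 + 8*x^3 - 12*x^2 + 4) dx. Term by term:
    ∫_0^1 4*x^6 dx = 4/7;  ∫_0^1 -12*x^5 dx = -2;  ∫_0^1 9*x^4 dx = 9/5;
    ∫_0^1 8*x^3 dx = 2;  ∫_0^1 -12*x^2 dx = -4;  ∫_0^1 4 dx = 4.
  Sum: 4/7 − 2 + 9/5 + 2 − 4 + 4 = 83/35.
  ∫_0^1 u'(x)^2 dx = ∫_0^1 (36*x^4 - 72*x^3 + 36*x^2) dx. Term by term:
    ∫_0^1 36*x^4 dx = 36/5;  ∫_0^1 -72*x^3 dx = -18;  ∫_0^1 36*x^2 dx = 12.
  Sum: 36/5 − 18 + 12 = 6/5.
Adding: ||u||_{H^1}^2 = 83/35 + 6/5 = 25/7.


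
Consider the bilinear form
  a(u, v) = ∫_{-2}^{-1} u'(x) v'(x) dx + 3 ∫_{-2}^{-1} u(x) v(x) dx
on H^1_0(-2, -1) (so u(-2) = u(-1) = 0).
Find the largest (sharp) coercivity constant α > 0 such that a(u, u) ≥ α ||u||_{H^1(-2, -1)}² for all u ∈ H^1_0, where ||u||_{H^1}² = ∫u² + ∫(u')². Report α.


α = 1

Coercivity of a(·,·) on H^1_0(-2, -1) means a(u, u) ≥ α ||u||_{H^1}² for every u ∈ H^1_0.
The interval has length L = 1, and Poincaré/coercivity depend only on L. Here a(u, u) = ∫(u')² + (3)·∫u².
Here c = 3 ≥ 1, so a(u,u) = ∫(u')² + c∫u² ≥ ∫(u')² + ∫u² = ||u||_{H^1}², i.e. α = 1 works. No larger α is possible: a(u,u) ≥ α||u||_{H^1}² means (1−α)∫(u')² ≥ (α−c)∫u², and for the modes u_n = sin(nπ(x−x₀)/L) (x₀ the left endpoint) one has ∫u_n²/∫(u_n')² = (L/(nπ))² → 0, so a(u_n,u_n)/||u_n||_{H^1}² → 1. Hence the optimal constant is α = 1.
Therefore α = 1.


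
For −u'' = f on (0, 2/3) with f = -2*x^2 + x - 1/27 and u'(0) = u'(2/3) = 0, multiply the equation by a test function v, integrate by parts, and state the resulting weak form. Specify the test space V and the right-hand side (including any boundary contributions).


V = H^1(0, 2/3) (no boundary constraint on v; u is determined up to an additive constant); weak form: ∫_0^2/3 u'v' dx = ∫_0^2/3 (-2*x^2 + x - 1/27) v dx for all v ∈ V.

Multiply both sides by a test function v and integrate from 0 to 2/3:
  ∫_0^2/3 −u''(x) v(x) dx = ∫_0^2/3 f(x) v(x) dx.
Integrate the LHS by parts once:
  ∫_0^2/3 −u'' v dx = −[u'(x) v(x)]_0^2/3 + ∫_0^2/3 u'(x) v'(x) dx.
Thus ∫_0^2/3 u'(x) v'(x) dx = ∫_0^2/3 f(x) v(x) dx + [u'(x) v(x)]_0^2/3.
Choose V so that boundary terms are either known or forced to vanish.
u has homogeneous Neumann: u'(0) = u'(2/3) = 0. So [u' v]_0^2/3 = 0·v(2/3) − 0·v(0) = 0 for any v; take V = H^1(0, 2/3).
Weak formulation: find u (satisfying any essential BC) such that ∫_0^2/3 u'(x) v'(x) dx = ∫_0^2/3 f v dx for all v ∈ V (homogeneous Neumann, so boundary terms vanish).
Substituting f(x) = -2*x^2 + x - 1/27, the right-hand side is ∫_0^2/3 (-2*x^2 + x - 1/27) v dx.
Compatibility check (pure Neumann): taking v ≡ 1 ∈ V gives 0 = ∫_0^2/3 f dx + (0) − (0), i.e. ∫_0^2/3 f dx must equal u'(0) − u'(2/3) = 0. Indeed ∫_0^2/3 (-2*x^2 + x - 1/27) dx = 0, so the data are compatible. The solution is then unique only up to an additive constant (fix it e.g. by requiring ∫_0^2/3 u dx = 0).


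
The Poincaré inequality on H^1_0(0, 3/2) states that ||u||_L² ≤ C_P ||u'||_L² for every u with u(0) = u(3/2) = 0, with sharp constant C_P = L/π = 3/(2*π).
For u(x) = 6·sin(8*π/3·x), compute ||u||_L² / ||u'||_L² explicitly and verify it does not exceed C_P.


||u||_L² / ||u'||_L² = 3/(8*π) < C_P = 3/(2*π).

u(x) = 6·sin(8*π/3·x), so u'(x) = 16*π*cos(8*π*x/3).
Writing u(x) = A·sin(kπx/L) with A = 6 and k = 4, use ∫_0^L sin²(kπx/L) dx = L/2 and ∫_0^L cos²(kπx/L) dx = L/2.
u² = 36·sin²(8*π/3·x) and (u')² = 256*π^2·cos²(8*π/3·x), and each of sin², cos² integrates to L/2 = 3/4 over (0, 3/2).
∫_0^3/2 u² dx = 27, so ||u||_L² = 3*sqrt(3).
∫_0^3/2 (u')² dx = 192*π^2, so ||u'||_L² = 8*sqrt(3)*π.
Ratio ||u||_L² / ||u'||_L² = 3/(8*π).
Sharp Poincaré constant on H^1_0(0, 3/2) is C_P = L/π = 3/(2*π), achieved by sin(2*π/3·x).
This is the k = 4 harmonic; the ratio L/(kπ) is strictly less than C_P = L/π, consistent with the sharp inequality ||u||_L² ≤ C_P ||u'||_L².


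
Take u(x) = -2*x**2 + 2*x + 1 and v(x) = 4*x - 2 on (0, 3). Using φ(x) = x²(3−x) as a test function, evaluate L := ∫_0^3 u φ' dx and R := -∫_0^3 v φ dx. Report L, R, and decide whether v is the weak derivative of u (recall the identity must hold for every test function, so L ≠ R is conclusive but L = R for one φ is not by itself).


LHS = 351/10, RHS = -351/10. No, v is not the weak derivative of u.

u(x) = -2*x**2 + 2*x + 1, classical derivative u'(x) = 2 - 4*x.
φ(x) = x²(3−x), so φ'(x) = 3*x*(2 - x).
Note φ(0) = φ(3) = 0, so the boundary term u·φ vanishes.
LHS = ∫_0^3 u(x) φ'(x) dx = ∫_0^3 (6*x^4 - 18*x^3 + 9*x^2 + 6*x) dx. Term by term:
  ∫_0^3 6*x^4 dx = 1458/5;  ∫_0^3 -18*x^3 dx = -729/2;  ∫_0^3 9*x^2 dx = 81;
  ∫_0^3 6*x dx = 27.
Sum: 1458/5 − 729/2 + 81 + 27 = 351/10.
So LHS = 351/10.
∫_0^3 v(x) φ(x) dx = ∫_0^3 (-4*x^4 + 14*x^3 - 6*x^2) dx. Term by term:
  ∫_0^3 -4*x^4 dx = -972/5;  ∫_0^3 14*x^3 dx = 567/2;  ∫_0^3 -6*x^2 dx = -54.
Sum: -972/5 + 567/2 − 54 = 351/10.
So RHS = -∫_0^3 v(x) φ(x) dx = -351/10.
LHS − RHS = 351/5 ≠ 0, so the identity fails.
(For a valid weak derivative the identity must hold for EVERY test function, in particular this one. The failure shows v is NOT the weak derivative of u.)
Correct weak derivative would be u'(x) = 2 - 4*x.


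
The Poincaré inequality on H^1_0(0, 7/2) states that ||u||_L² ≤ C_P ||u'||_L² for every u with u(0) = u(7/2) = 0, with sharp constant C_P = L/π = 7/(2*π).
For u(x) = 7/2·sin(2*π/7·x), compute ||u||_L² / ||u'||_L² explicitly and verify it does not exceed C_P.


||u||_L² / ||u'||_L² = 7/(2*π) = C_P.

u(x) = 7/2·sin(2*π/7·x), so u'(x) = π*cos(2*π*x/7).
Writing u(x) = A·sin(kπx/L) with A = 7/2 and k = 1, use ∫_0^L sin²(kπx/L) dx = L/2 and ∫_0^L cos²(kπx/L) dx = L/2.
u² = 49/4·sin²(2*π/7·x) and (u')² = π^2·cos²(2*π/7·x), and each of sin², cos² integrates to L/2 = 7/4 over (0, 7/2).
∫_0^7/2 u² dx = 343/16, so ||u||_L² = 7*sqrt(7)/4.
∫_0^7/2 (u')² dx = 7*π^2/4, so ||u'||_L² = sqrt(7)*π/2.
Ratio ||u||_L² / ||u'||_L² = 7/(2*π).
Sharp Poincaré constant on H^1_0(0, 7/2) is C_P = L/π = 7/(2*π), achieved by sin(2*π/7·x).
This is the k = 1 eigenfunction (up to amplitude), so the ratio equals the sharp Poincaré constant exactly.


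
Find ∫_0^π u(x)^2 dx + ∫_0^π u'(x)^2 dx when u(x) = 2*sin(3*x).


||u||_{H^1(0,π)}^2 = 20*π

u'(x) = 6*cos(3*x).
Expand u² and (u')² and integrate term by term on (0, π), using: for integers n ≥ 1, ∫_0^π sin²(nx) dx = ∫_0^π cos²(nx) dx = π/2; for n ≠ n', ∫_0^π sin(nx)sin(n'x) dx = ∫_0^π cos(nx)cos(n'x) dx = 0; and by product-to-sum, ∫_0^π sin(nx)cos(n'x) dx = ½∫_0^π [sin((n+n')x) + sin((n−n')x)] dx, which is 0 when n+n' is even and 2n/(n²−n'²) when n+n' is odd (it need not vanish on (0, π)).
  u² squared terms: (2)²·∫sin(3x)² dx = 4·π/2 = 2*π.
  So ∫_0^π u² dx = 2*π.
  (u')² squared terms: (6)²·∫cos(3x)² dx = 36·π/2 = 18*π.
  So ∫_0^π (u')² dx = 18*π.
||u||_{H^1}^2 = (2*π) + (18*π) = 20*π.


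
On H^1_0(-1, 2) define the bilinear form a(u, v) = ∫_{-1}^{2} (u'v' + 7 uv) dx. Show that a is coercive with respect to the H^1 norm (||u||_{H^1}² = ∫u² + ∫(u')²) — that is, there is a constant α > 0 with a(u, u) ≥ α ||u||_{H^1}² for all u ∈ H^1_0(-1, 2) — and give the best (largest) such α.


α = 1

Coercivity of a(·,·) on H^1_0(-1, 2) means a(u, u) ≥ α ||u||_{H^1}² for every u ∈ H^1_0.
The interval has length L = 3, and Poincaré/coercivity depend only on L. Here a(u, u) = ∫(u')² + (7)·∫u².
Here c = 7 ≥ 1, so a(u,u) = ∫(u')² + c∫u² ≥ ∫(u')² + ∫u² = ||u||_{H^1}², i.e. α = 1 works. No larger α is possible: a(u,u) ≥ α||u||_{H^1}² means (1−α)∫(u')² ≥ (α−c)∫u², and for the modes u_n = sin(nπ(x−x₀)/L) (x₀ the left endpoint) one has ∫u_n²/∫(u_n')² = (L/(nπ))² → 0, so a(u_n,u_n)/||u_n||_{H^1}² → 1. Hence the optimal constant is α = 1.
Therefore α = 1.


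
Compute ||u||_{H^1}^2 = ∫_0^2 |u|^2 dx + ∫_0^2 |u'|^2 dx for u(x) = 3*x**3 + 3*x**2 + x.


||u||_{H^1}^2 = 167962/105

The H^1 norm (squared) on an interval (0, L) is
  ||u||_{H^1}^2 = ∫_0^L u(x)^2 dx + ∫_0^L u'(x)^2 dx.
Compute u'(x) = 9*x**2 + 6*x + 1.
Then u(x)^2 = 9*x**6 + 18*x**5 + 15*x**4 + 6*x**3 + x**2 and u'(x)^2 = 81*x**4 + 108*x**3 + 54*x**2 + 12*x + 1.
Integrate each monomial from 0 to 2 using ∫_0^2 c·x^n dx = c·2^(n+1)/(n+1):
  ∫_0^2 u(x)^2 dx = ∫_0^2 (9*x^6 + 18*x^5 + 15*x^4 + 6*x^3 + x^2) dx. Term by term:
    ∫_0^2 9*x^6 dx = 1152/7;  ∫_0^2 18*x^5 dx = 192;  ∫_0^2 15*x^4 dx = 96;
    ∫_0^2 6*x^3 dx = 24;  ∫_0^2 x^2 dx = 8/3.
  Sum: 1152/7 + 192 + 96 + 24 + 8/3 = 10064/21.
  ∫_0^2 u'(x)^2 dx = ∫_0^2 (81*x^4 + 108*x^3 + 54*x^2 + 12*x + 1) dx. Term by term:
    ∫_0^2 81*x^4 dx = 2592/5;  ∫_0^2 108*x^3 dx = 432;  ∫_0^2 54*x^2 dx = 144;
    ∫_0^2 12*x dx = 24;  ∫_0^2 1 dx = 2.
  Sum: 2592/5 + 432 + 144 + 24 + 2 = 5602/5.
Adding: ||u||_{H^1}^2 = 10064/21 + 5602/5 = 167962/105.


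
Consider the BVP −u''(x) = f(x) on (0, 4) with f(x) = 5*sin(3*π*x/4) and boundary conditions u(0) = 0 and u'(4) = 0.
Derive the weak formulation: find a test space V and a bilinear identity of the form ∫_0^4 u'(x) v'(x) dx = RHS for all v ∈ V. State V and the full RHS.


V = {v ∈ H^1(0, 4) : v(0) = 0} (test functions vanish at x = 0 where u is specified); weak form: ∫_0^4 u'v' dx = ∫_0^4 (5*sin(3*π*x/4)) v dx for all v ∈ V.

Multiply both sides by a test function v and integrate from 0 to 4:
  ∫_0^4 −u''(x) v(x) dx = ∫_0^4 f(x) v(x) dx.
Integrate the LHS by parts once:
  ∫_0^4 −u'' v dx = −[u'(x) v(x)]_0^4 + ∫_0^4 u'(x) v'(x) dx.
Thus ∫_0^4 u'(x) v'(x) dx = ∫_0^4 f(x) v(x) dx + [u'(x) v(x)]_0^4.
Choose V so that boundary terms are either known or forced to vanish.
Mixed BC: u(0) = 0 (Dirichlet) and u'(4) = 0 (Neumann). Define V = {v ∈ H^1(0, 4) : v(0) = 0}. Then [u' v]_0^4 = u'(4)·v(4) − u'(0)·0 = 0.
Weak formulation: find u (satisfying any essential BC) such that ∫_0^4 u'(x) v'(x) dx = ∫_0^4 f v dx for all v ∈ V (Dirichlet at 0 absorbed into V; the Neumann datum at x = 4 is zero, so no boundary term remains).
Substituting f(x) = 5*sin(3*π*x/4), the right-hand side is ∫_0^4 (5*sin(3*π*x/4)) v dx.


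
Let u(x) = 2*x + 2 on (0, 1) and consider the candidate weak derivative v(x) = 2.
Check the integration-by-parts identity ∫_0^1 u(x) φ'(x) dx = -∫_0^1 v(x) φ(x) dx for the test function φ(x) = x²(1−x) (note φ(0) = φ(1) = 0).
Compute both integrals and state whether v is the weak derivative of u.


LHS = -1/6, RHS = -1/6. Yes, v = u' weakly.

u(x) = 2*x + 2, classical derivative u'(x) = 2.
φ(x) = x²(1−x), so φ'(x) = x*(2 - 3*x).
Note φ(0) = φ(1) = 0, so the boundary term u·φ vanishes.
LHS = ∫_0^1 u(x) φ'(x) dx = ∫_0^1 (-6*x^3 - 2*x^2 + 4*x) dx. Term by term:
  ∫_0^1 -6*x^3 dx = -3/2;  ∫_0^1 -2*x^2 dx = -2/3;  ∫_0^1 4*x dx = 2.
Sum: -3/2 − 2/3 + 2 = -1/6.
So LHS = -1/6.
∫_0^1 v(x) φ(x) dx = ∫_0^1 (-2*x^3 + 2*x^2) dx. Term by term:
  ∫_0^1 -2*x^3 dx = -1/2;  ∫_0^1 2*x^2 dx = 2/3.
Sum: -1/2 + 2/3 = 1/6.
So RHS = -∫_0^1 v(x) φ(x) dx = -1/6.
LHS = RHS, so the identity holds for this test φ.
Moreover u is smooth here and v(x) = u'(x) = 2 pointwise, so the identity holds for every test function. Hence v is the weak derivative of u.
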